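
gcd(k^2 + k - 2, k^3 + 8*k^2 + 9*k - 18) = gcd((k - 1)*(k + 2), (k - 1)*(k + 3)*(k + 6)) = k - 1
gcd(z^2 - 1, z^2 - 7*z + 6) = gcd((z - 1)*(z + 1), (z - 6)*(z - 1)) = z - 1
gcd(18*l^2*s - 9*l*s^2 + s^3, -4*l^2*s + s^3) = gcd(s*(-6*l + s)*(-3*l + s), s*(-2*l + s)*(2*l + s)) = s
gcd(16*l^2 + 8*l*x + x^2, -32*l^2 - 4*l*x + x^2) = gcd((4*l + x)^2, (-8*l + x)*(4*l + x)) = 4*l + x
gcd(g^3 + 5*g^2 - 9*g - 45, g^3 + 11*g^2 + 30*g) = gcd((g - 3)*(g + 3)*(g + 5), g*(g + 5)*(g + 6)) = g + 5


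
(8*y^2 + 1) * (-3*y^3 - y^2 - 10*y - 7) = -24*y^5 - 8*y^4 - 83*y^3 - 57*y^2 - 10*y - 7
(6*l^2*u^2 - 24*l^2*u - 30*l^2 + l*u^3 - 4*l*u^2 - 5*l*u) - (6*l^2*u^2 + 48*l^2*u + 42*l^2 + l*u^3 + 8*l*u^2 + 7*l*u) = -72*l^2*u - 72*l^2 - 12*l*u^2 - 12*l*u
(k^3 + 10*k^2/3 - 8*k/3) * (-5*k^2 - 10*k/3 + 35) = -5*k^5 - 20*k^4 + 335*k^3/9 + 1130*k^2/9 - 280*k/3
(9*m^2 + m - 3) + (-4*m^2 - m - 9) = 5*m^2 - 12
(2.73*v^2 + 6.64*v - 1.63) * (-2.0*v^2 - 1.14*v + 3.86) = -5.46*v^4 - 16.3922*v^3 + 6.2282*v^2 + 27.4886*v - 6.2918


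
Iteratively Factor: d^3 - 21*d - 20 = (d + 1)*(d^2 - d - 20) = (d + 1)*(d + 4)*(d - 5)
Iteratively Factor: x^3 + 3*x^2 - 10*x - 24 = (x + 2)*(x^2 + x - 12) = (x + 2)*(x + 4)*(x - 3)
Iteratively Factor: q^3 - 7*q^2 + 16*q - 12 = (q - 2)*(q^2 - 5*q + 6) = (q - 2)^2*(q - 3)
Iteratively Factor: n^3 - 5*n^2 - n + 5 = (n - 5)*(n^2 - 1) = (n - 5)*(n - 1)*(n + 1)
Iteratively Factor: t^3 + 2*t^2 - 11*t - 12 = (t + 4)*(t^2 - 2*t - 3) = (t - 3)*(t + 4)*(t + 1)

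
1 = 1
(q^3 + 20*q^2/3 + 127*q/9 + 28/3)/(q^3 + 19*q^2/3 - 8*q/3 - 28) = (q^2 + 13*q/3 + 4)/(q^2 + 4*q - 12)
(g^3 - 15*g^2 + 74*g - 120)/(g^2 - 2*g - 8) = (g^2 - 11*g + 30)/(g + 2)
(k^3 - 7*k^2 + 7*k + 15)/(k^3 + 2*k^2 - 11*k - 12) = (k - 5)/(k + 4)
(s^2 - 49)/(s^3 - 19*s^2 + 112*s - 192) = (s^2 - 49)/(s^3 - 19*s^2 + 112*s - 192)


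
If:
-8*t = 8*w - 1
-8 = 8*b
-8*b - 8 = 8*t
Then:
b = -1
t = 0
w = 1/8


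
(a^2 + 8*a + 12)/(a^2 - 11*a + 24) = (a^2 + 8*a + 12)/(a^2 - 11*a + 24)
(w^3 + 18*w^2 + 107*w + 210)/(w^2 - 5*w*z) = (w^3 + 18*w^2 + 107*w + 210)/(w*(w - 5*z))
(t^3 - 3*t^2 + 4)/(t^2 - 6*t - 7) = (t^2 - 4*t + 4)/(t - 7)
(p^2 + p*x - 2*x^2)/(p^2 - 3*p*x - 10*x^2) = (-p + x)/(-p + 5*x)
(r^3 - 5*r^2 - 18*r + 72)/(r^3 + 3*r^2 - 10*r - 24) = (r - 6)/(r + 2)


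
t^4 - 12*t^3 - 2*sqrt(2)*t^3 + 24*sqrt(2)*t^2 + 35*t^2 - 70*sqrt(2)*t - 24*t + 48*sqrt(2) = (t - 8)*(t - 3)*(t - 1)*(t - 2*sqrt(2))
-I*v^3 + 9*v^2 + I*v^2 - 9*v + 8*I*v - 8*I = (v + I)*(v + 8*I)*(-I*v + I)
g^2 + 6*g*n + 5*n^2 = (g + n)*(g + 5*n)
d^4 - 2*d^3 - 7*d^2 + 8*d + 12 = (d - 3)*(d - 2)*(d + 1)*(d + 2)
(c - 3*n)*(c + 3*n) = c^2 - 9*n^2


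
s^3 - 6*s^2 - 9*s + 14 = (s - 7)*(s - 1)*(s + 2)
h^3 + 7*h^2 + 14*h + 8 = (h + 1)*(h + 2)*(h + 4)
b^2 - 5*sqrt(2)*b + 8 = (b - 4*sqrt(2))*(b - sqrt(2))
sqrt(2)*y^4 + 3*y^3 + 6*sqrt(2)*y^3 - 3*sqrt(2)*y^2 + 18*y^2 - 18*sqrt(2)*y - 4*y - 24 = (y + 6)*(y - sqrt(2))*(y + 2*sqrt(2))*(sqrt(2)*y + 1)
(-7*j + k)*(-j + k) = 7*j^2 - 8*j*k + k^2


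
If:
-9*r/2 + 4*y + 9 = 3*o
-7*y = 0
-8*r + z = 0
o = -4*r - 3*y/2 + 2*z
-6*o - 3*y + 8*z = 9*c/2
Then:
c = -32/81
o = 8/3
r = 2/9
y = 0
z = 16/9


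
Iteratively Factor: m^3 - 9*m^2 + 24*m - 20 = (m - 5)*(m^2 - 4*m + 4) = (m - 5)*(m - 2)*(m - 2)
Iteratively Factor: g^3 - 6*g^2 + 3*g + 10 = (g + 1)*(g^2 - 7*g + 10) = (g - 5)*(g + 1)*(g - 2)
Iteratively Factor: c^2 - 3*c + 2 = (c - 2)*(c - 1)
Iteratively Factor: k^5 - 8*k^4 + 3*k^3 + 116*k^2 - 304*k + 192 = (k - 4)*(k^4 - 4*k^3 - 13*k^2 + 64*k - 48) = (k - 4)*(k + 4)*(k^3 - 8*k^2 + 19*k - 12) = (k - 4)*(k - 1)*(k + 4)*(k^2 - 7*k + 12) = (k - 4)^2*(k - 1)*(k + 4)*(k - 3)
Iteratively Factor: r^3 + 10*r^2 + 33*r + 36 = (r + 3)*(r^2 + 7*r + 12) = (r + 3)^2*(r + 4)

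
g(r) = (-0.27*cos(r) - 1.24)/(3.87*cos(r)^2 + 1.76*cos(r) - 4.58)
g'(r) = (7.74*sin(r)*cos(r) + 1.76*sin(r))*(-0.27*cos(r) - 1.24)/(3.87*cos(r)^2 + 1.76*cos(r) - 4.58)^2 + 0.27*sin(r)/(3.87*cos(r)^2 + 1.76*cos(r) - 4.58) = (1.0449*sin(r)^2 - 9.5976*cos(r) - 4.4639)*sin(r)/(3.87*cos(r)^2 + 1.76*cos(r) - 4.58)^2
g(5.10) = 0.40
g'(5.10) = 0.59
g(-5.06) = 0.38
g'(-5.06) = -0.51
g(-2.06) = 0.24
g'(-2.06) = -0.04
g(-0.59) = 3.29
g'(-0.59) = 33.97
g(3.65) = 0.32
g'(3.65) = -0.20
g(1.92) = 0.24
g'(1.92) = -0.01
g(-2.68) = 0.33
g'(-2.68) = -0.21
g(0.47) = -22.64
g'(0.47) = -1356.01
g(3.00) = 0.38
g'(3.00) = 0.11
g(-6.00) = -2.21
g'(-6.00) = -8.27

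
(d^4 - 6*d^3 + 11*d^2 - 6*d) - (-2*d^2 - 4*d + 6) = d^4 - 6*d^3 + 13*d^2 - 2*d - 6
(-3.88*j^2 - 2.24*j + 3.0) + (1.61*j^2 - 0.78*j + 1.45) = -2.27*j^2 - 3.02*j + 4.45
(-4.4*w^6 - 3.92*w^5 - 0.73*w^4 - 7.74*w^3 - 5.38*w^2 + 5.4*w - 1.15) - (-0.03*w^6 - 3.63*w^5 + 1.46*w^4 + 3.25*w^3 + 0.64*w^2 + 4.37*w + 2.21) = -4.37*w^6 - 0.29*w^5 - 2.19*w^4 - 10.99*w^3 - 6.02*w^2 + 1.03*w - 3.36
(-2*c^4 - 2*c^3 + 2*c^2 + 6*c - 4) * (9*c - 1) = -18*c^5 - 16*c^4 + 20*c^3 + 52*c^2 - 42*c + 4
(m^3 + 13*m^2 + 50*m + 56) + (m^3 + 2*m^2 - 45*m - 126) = 2*m^3 + 15*m^2 + 5*m - 70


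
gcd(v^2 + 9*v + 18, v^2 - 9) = v + 3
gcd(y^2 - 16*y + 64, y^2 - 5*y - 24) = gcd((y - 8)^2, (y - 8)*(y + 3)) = y - 8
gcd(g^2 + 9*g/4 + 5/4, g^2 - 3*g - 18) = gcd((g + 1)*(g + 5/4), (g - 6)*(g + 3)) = 1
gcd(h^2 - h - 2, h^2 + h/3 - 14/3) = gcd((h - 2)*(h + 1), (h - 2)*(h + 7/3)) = h - 2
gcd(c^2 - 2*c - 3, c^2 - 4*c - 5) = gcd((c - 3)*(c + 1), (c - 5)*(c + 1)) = c + 1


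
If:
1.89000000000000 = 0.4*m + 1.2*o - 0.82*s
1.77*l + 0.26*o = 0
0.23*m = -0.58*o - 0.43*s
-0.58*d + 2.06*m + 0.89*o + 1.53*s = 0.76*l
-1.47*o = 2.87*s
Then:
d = -9.85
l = -0.28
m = -2.97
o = 1.90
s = -0.97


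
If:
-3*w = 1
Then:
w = -1/3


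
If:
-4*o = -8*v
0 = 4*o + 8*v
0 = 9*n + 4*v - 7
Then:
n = 7/9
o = 0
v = 0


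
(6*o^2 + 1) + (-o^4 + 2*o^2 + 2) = -o^4 + 8*o^2 + 3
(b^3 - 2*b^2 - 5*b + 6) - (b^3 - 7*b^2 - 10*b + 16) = 5*b^2 + 5*b - 10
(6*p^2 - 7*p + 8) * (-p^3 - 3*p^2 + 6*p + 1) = -6*p^5 - 11*p^4 + 49*p^3 - 60*p^2 + 41*p + 8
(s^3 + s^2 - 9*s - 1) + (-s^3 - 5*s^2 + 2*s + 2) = -4*s^2 - 7*s + 1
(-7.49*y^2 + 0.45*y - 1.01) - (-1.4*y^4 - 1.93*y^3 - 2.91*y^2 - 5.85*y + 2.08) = 1.4*y^4 + 1.93*y^3 - 4.58*y^2 + 6.3*y - 3.09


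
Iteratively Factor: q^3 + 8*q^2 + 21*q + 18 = (q + 3)*(q^2 + 5*q + 6) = (q + 3)^2*(q + 2)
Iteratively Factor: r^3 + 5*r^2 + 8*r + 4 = (r + 2)*(r^2 + 3*r + 2) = (r + 1)*(r + 2)*(r + 2)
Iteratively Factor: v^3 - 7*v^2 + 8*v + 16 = (v + 1)*(v^2 - 8*v + 16) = (v - 4)*(v + 1)*(v - 4)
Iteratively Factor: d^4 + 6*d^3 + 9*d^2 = (d)*(d^3 + 6*d^2 + 9*d) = d*(d + 3)*(d^2 + 3*d) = d*(d + 3)^2*(d)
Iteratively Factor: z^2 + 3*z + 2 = (z + 2)*(z + 1)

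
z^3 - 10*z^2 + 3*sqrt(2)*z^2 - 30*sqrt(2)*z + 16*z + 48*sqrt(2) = (z - 8)*(z - 2)*(z + 3*sqrt(2))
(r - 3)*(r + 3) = r^2 - 9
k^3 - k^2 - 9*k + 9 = (k - 3)*(k - 1)*(k + 3)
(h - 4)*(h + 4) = h^2 - 16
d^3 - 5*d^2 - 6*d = d*(d - 6)*(d + 1)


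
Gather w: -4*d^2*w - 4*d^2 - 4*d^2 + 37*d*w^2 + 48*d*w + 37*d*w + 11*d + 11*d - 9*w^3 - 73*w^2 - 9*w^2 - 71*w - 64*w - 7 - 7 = -8*d^2 + 22*d - 9*w^3 + w^2*(37*d - 82) + w*(-4*d^2 + 85*d - 135) - 14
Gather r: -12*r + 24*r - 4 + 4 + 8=12*r + 8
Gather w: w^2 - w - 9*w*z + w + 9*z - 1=w^2 - 9*w*z + 9*z - 1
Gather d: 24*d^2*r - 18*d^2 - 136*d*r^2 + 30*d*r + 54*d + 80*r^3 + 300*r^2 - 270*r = d^2*(24*r - 18) + d*(-136*r^2 + 30*r + 54) + 80*r^3 + 300*r^2 - 270*r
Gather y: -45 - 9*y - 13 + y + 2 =-8*y - 56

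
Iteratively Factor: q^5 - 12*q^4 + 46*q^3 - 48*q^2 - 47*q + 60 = (q - 4)*(q^4 - 8*q^3 + 14*q^2 + 8*q - 15) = (q - 4)*(q - 3)*(q^3 - 5*q^2 - q + 5) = (q - 4)*(q - 3)*(q + 1)*(q^2 - 6*q + 5) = (q - 5)*(q - 4)*(q - 3)*(q + 1)*(q - 1)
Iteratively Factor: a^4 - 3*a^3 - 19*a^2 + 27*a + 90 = (a - 5)*(a^3 + 2*a^2 - 9*a - 18) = (a - 5)*(a + 3)*(a^2 - a - 6) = (a - 5)*(a - 3)*(a + 3)*(a + 2)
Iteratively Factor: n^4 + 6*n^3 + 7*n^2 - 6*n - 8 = (n + 1)*(n^3 + 5*n^2 + 2*n - 8) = (n - 1)*(n + 1)*(n^2 + 6*n + 8) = (n - 1)*(n + 1)*(n + 2)*(n + 4)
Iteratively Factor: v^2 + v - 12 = (v - 3)*(v + 4)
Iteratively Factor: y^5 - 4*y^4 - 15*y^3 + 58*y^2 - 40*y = (y)*(y^4 - 4*y^3 - 15*y^2 + 58*y - 40) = y*(y + 4)*(y^3 - 8*y^2 + 17*y - 10) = y*(y - 1)*(y + 4)*(y^2 - 7*y + 10) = y*(y - 2)*(y - 1)*(y + 4)*(y - 5)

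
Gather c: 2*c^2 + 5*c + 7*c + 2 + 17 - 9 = 2*c^2 + 12*c + 10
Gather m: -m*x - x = -m*x - x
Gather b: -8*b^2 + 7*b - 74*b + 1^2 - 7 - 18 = -8*b^2 - 67*b - 24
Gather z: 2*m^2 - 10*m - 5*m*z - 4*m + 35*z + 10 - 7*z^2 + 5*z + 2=2*m^2 - 14*m - 7*z^2 + z*(40 - 5*m) + 12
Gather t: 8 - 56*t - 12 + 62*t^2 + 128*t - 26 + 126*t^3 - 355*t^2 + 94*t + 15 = 126*t^3 - 293*t^2 + 166*t - 15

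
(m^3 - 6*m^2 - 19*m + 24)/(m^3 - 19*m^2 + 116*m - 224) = (m^2 + 2*m - 3)/(m^2 - 11*m + 28)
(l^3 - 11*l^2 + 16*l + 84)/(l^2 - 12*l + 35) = (l^2 - 4*l - 12)/(l - 5)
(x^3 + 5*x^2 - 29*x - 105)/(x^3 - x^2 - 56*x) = (x^2 - 2*x - 15)/(x*(x - 8))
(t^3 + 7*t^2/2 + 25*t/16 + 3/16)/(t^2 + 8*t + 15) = (t^2 + t/2 + 1/16)/(t + 5)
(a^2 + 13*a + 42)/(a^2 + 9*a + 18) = (a + 7)/(a + 3)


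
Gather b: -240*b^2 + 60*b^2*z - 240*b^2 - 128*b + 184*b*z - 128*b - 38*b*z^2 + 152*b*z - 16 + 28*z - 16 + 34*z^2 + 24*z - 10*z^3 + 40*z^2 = b^2*(60*z - 480) + b*(-38*z^2 + 336*z - 256) - 10*z^3 + 74*z^2 + 52*z - 32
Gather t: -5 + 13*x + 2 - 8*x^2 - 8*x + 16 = -8*x^2 + 5*x + 13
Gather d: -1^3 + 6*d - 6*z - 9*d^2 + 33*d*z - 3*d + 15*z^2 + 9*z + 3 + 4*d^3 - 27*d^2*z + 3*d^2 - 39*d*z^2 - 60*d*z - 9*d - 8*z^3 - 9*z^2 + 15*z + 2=4*d^3 + d^2*(-27*z - 6) + d*(-39*z^2 - 27*z - 6) - 8*z^3 + 6*z^2 + 18*z + 4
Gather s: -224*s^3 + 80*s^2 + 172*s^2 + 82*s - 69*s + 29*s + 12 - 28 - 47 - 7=-224*s^3 + 252*s^2 + 42*s - 70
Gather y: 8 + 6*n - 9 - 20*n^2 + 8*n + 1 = -20*n^2 + 14*n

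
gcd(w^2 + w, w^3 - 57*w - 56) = w + 1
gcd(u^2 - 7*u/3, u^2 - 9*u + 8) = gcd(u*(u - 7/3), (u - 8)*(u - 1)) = 1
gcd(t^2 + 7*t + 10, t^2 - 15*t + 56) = 1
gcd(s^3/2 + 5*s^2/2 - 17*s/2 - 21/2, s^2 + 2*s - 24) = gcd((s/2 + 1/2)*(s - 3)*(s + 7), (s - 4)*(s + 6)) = 1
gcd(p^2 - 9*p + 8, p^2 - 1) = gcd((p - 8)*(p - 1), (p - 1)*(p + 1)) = p - 1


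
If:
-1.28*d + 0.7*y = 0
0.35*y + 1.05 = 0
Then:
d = -1.64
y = -3.00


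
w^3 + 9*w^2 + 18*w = w*(w + 3)*(w + 6)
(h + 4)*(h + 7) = h^2 + 11*h + 28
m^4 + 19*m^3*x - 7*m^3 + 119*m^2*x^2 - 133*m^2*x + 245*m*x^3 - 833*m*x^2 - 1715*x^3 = (m - 7)*(m + 5*x)*(m + 7*x)^2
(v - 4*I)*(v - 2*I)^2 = v^3 - 8*I*v^2 - 20*v + 16*I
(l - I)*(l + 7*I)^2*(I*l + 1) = I*l^4 - 12*l^3 - 22*I*l^2 - 84*l + 49*I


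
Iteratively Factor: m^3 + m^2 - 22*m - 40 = (m + 4)*(m^2 - 3*m - 10) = (m + 2)*(m + 4)*(m - 5)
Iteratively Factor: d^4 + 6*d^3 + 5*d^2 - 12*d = (d + 3)*(d^3 + 3*d^2 - 4*d) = (d - 1)*(d + 3)*(d^2 + 4*d) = d*(d - 1)*(d + 3)*(d + 4)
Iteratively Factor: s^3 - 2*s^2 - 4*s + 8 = (s - 2)*(s^2 - 4) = (s - 2)^2*(s + 2)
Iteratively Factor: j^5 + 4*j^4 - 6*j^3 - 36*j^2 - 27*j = (j + 3)*(j^4 + j^3 - 9*j^2 - 9*j) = (j + 3)^2*(j^3 - 2*j^2 - 3*j) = j*(j + 3)^2*(j^2 - 2*j - 3) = j*(j - 3)*(j + 3)^2*(j + 1)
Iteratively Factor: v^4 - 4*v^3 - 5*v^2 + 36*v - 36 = (v - 2)*(v^3 - 2*v^2 - 9*v + 18) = (v - 2)*(v + 3)*(v^2 - 5*v + 6) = (v - 3)*(v - 2)*(v + 3)*(v - 2)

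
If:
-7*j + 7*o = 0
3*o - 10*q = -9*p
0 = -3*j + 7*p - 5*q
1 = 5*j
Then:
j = 1/5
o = 1/5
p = 9/25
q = 48/125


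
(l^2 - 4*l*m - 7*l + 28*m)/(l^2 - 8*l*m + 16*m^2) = (l - 7)/(l - 4*m)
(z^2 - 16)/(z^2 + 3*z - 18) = (z^2 - 16)/(z^2 + 3*z - 18)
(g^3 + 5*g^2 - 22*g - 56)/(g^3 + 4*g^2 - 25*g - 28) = (g + 2)/(g + 1)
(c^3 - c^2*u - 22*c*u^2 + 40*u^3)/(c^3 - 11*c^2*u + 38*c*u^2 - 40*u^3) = (-c - 5*u)/(-c + 5*u)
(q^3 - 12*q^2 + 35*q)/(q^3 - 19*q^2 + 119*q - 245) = q/(q - 7)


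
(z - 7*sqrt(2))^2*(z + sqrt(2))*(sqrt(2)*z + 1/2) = sqrt(2)*z^4 - 51*z^3/2 + 127*sqrt(2)*z^2/2 + 231*z + 49*sqrt(2)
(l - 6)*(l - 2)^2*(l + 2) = l^4 - 8*l^3 + 8*l^2 + 32*l - 48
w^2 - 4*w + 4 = (w - 2)^2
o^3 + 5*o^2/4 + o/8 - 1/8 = (o - 1/4)*(o + 1/2)*(o + 1)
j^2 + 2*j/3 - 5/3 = (j - 1)*(j + 5/3)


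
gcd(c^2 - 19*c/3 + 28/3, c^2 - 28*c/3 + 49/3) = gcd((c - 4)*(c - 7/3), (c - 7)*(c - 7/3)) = c - 7/3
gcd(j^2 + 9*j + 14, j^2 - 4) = j + 2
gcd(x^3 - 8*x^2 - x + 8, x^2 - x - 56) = x - 8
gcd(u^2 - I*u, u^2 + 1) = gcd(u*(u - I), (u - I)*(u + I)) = u - I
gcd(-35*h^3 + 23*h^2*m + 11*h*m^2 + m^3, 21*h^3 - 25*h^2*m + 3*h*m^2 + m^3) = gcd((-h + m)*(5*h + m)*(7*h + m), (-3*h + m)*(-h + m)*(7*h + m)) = 7*h^2 - 6*h*m - m^2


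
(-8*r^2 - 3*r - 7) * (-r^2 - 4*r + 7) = 8*r^4 + 35*r^3 - 37*r^2 + 7*r - 49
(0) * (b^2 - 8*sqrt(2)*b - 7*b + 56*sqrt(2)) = 0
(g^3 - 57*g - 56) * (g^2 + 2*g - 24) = g^5 + 2*g^4 - 81*g^3 - 170*g^2 + 1256*g + 1344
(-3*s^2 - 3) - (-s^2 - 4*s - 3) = -2*s^2 + 4*s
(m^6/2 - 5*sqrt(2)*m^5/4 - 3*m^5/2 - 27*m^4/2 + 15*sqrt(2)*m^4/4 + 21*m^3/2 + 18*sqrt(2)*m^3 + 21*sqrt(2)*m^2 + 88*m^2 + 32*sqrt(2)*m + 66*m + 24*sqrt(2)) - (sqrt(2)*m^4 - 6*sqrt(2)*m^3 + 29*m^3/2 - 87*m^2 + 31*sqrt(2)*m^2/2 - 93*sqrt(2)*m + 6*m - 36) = m^6/2 - 5*sqrt(2)*m^5/4 - 3*m^5/2 - 27*m^4/2 + 11*sqrt(2)*m^4/4 - 4*m^3 + 24*sqrt(2)*m^3 + 11*sqrt(2)*m^2/2 + 175*m^2 + 60*m + 125*sqrt(2)*m + 24*sqrt(2) + 36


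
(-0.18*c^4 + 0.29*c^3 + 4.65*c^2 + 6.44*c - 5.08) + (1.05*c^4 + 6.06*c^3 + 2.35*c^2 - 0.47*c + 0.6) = 0.87*c^4 + 6.35*c^3 + 7.0*c^2 + 5.97*c - 4.48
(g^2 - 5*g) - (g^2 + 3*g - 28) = 28 - 8*g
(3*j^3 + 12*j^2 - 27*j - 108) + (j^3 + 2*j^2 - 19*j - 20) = 4*j^3 + 14*j^2 - 46*j - 128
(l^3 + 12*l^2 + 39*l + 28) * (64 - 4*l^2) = -4*l^5 - 48*l^4 - 92*l^3 + 656*l^2 + 2496*l + 1792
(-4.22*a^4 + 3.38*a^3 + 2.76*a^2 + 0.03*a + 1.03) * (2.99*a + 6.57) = -12.6178*a^5 - 17.6192*a^4 + 30.459*a^3 + 18.2229*a^2 + 3.2768*a + 6.7671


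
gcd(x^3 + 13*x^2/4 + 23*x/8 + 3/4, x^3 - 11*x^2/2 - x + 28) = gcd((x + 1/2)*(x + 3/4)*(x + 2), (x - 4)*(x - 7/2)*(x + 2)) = x + 2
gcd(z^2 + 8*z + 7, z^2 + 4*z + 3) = z + 1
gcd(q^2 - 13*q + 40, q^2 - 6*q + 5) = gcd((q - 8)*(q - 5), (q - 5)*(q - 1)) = q - 5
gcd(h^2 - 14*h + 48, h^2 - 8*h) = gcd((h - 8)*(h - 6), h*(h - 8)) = h - 8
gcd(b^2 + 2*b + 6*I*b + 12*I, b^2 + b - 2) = b + 2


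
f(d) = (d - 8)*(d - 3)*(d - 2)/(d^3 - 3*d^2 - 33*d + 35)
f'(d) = (d - 8)*(d - 3)*(d - 2)*(-3*d^2 + 6*d + 33)/(d^3 - 3*d^2 - 33*d + 35)^2 + (d - 8)*(d - 3)/(d^3 - 3*d^2 - 33*d + 35) + (d - 8)*(d - 2)/(d^3 - 3*d^2 - 33*d + 35) + (d - 3)*(d - 2)/(d^3 - 3*d^2 - 33*d + 35)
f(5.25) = 0.26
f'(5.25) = 0.17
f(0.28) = -1.41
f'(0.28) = -0.38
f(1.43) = 0.38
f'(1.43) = -1.85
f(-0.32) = -1.42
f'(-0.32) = 0.24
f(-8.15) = 4.19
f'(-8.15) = 1.02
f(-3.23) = -4.78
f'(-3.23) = 3.21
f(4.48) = 0.16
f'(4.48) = 0.12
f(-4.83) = -58.52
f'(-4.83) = 349.86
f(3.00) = 0.00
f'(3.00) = 0.08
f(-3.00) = -4.12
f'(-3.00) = 2.51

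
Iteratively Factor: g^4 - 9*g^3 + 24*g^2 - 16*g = (g - 4)*(g^3 - 5*g^2 + 4*g) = (g - 4)^2*(g^2 - g) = (g - 4)^2*(g - 1)*(g)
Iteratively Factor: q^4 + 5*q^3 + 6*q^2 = (q)*(q^3 + 5*q^2 + 6*q) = q*(q + 2)*(q^2 + 3*q) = q*(q + 2)*(q + 3)*(q)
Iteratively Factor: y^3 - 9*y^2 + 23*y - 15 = (y - 1)*(y^2 - 8*y + 15) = (y - 3)*(y - 1)*(y - 5)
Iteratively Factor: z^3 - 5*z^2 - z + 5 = (z - 5)*(z^2 - 1) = (z - 5)*(z + 1)*(z - 1)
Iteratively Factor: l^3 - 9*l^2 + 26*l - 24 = (l - 3)*(l^2 - 6*l + 8) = (l - 3)*(l - 2)*(l - 4)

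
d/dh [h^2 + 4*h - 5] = 2*h + 4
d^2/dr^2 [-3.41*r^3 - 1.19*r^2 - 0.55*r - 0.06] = -20.46*r - 2.38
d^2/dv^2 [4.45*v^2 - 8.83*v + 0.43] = 8.90000000000000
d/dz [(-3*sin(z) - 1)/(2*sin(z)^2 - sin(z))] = (6*cos(z) + 4/tan(z) - cos(z)/sin(z)^2)/(2*sin(z) - 1)^2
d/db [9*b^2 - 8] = 18*b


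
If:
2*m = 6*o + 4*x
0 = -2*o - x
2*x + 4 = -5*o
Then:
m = 4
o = -4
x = 8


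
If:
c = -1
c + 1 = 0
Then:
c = -1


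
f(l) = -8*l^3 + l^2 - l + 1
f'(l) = -24*l^2 + 2*l - 1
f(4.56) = -741.32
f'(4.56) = -490.93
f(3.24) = -263.84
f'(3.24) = -246.46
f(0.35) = 0.43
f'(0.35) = -3.24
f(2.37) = -102.25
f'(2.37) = -131.07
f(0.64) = -1.33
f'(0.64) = -9.55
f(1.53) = -26.84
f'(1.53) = -54.12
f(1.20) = -12.58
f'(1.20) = -33.16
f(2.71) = -153.59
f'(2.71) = -171.84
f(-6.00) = 1771.00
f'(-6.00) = -877.00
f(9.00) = -5759.00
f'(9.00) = -1927.00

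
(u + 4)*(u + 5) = u^2 + 9*u + 20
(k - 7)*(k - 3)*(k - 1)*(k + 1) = k^4 - 10*k^3 + 20*k^2 + 10*k - 21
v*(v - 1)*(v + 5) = v^3 + 4*v^2 - 5*v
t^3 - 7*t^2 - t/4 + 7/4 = (t - 7)*(t - 1/2)*(t + 1/2)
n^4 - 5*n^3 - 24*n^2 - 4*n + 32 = (n - 8)*(n - 1)*(n + 2)^2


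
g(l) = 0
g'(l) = 0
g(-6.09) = 0.00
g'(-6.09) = 0.00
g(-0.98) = 0.00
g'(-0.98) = 0.00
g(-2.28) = 0.00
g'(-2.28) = 0.00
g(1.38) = 0.00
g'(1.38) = 0.00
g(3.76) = 0.00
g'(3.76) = 0.00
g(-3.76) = 0.00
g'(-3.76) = 0.00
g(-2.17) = 0.00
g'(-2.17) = 0.00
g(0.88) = 0.00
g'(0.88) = 0.00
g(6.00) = 0.00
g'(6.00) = 0.00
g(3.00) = 0.00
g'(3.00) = 0.00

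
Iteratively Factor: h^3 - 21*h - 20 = (h - 5)*(h^2 + 5*h + 4) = (h - 5)*(h + 4)*(h + 1)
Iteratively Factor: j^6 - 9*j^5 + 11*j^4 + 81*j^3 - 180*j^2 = (j - 3)*(j^5 - 6*j^4 - 7*j^3 + 60*j^2) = j*(j - 3)*(j^4 - 6*j^3 - 7*j^2 + 60*j) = j*(j - 4)*(j - 3)*(j^3 - 2*j^2 - 15*j) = j*(j - 5)*(j - 4)*(j - 3)*(j^2 + 3*j) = j^2*(j - 5)*(j - 4)*(j - 3)*(j + 3)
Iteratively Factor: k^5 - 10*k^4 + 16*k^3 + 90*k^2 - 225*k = (k - 5)*(k^4 - 5*k^3 - 9*k^2 + 45*k) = (k - 5)^2*(k^3 - 9*k) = (k - 5)^2*(k + 3)*(k^2 - 3*k) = k*(k - 5)^2*(k + 3)*(k - 3)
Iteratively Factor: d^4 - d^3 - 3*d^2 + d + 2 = (d - 1)*(d^3 - 3*d - 2) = (d - 2)*(d - 1)*(d^2 + 2*d + 1) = (d - 2)*(d - 1)*(d + 1)*(d + 1)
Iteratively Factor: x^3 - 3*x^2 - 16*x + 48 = (x - 4)*(x^2 + x - 12) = (x - 4)*(x + 4)*(x - 3)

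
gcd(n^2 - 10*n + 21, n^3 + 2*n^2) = 1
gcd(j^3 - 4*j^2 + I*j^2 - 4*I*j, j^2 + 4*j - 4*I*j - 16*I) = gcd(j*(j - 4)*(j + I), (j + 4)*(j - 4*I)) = 1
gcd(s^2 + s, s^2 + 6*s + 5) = s + 1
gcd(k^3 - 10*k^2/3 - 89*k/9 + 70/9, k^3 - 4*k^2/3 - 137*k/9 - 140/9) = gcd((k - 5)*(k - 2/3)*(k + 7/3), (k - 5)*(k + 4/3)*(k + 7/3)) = k^2 - 8*k/3 - 35/3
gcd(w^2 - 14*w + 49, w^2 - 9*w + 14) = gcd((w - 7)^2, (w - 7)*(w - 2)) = w - 7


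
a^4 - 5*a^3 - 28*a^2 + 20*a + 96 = (a - 8)*(a - 2)*(a + 2)*(a + 3)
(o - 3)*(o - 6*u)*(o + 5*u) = o^3 - o^2*u - 3*o^2 - 30*o*u^2 + 3*o*u + 90*u^2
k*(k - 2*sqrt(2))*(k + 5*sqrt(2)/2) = k^3 + sqrt(2)*k^2/2 - 10*k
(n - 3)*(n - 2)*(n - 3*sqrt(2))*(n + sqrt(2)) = n^4 - 5*n^3 - 2*sqrt(2)*n^3 + 10*sqrt(2)*n^2 - 12*sqrt(2)*n + 30*n - 36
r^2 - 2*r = r*(r - 2)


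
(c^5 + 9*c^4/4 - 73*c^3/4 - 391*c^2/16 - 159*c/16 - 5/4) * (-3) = -3*c^5 - 27*c^4/4 + 219*c^3/4 + 1173*c^2/16 + 477*c/16 + 15/4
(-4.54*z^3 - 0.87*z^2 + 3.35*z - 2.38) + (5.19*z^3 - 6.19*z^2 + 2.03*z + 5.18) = 0.65*z^3 - 7.06*z^2 + 5.38*z + 2.8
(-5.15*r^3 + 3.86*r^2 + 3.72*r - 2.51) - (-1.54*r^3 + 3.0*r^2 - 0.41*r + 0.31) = -3.61*r^3 + 0.86*r^2 + 4.13*r - 2.82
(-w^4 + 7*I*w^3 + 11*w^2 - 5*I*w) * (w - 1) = -w^5 + w^4 + 7*I*w^4 + 11*w^3 - 7*I*w^3 - 11*w^2 - 5*I*w^2 + 5*I*w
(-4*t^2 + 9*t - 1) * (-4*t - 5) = 16*t^3 - 16*t^2 - 41*t + 5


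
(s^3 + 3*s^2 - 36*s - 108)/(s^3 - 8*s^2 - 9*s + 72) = (s^2 - 36)/(s^2 - 11*s + 24)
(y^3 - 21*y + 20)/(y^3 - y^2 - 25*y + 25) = (y - 4)/(y - 5)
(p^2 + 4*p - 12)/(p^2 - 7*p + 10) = (p + 6)/(p - 5)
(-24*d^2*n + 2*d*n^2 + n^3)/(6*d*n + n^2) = -4*d + n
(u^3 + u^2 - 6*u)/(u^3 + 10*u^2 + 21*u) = (u - 2)/(u + 7)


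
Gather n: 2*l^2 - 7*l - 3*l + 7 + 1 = 2*l^2 - 10*l + 8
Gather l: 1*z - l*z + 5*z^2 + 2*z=-l*z + 5*z^2 + 3*z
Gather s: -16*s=-16*s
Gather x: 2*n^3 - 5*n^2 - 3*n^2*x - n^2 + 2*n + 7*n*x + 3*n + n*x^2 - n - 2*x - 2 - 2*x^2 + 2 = 2*n^3 - 6*n^2 + 4*n + x^2*(n - 2) + x*(-3*n^2 + 7*n - 2)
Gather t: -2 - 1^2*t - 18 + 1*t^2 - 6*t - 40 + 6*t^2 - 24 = 7*t^2 - 7*t - 84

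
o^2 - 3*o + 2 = (o - 2)*(o - 1)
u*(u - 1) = u^2 - u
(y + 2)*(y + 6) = y^2 + 8*y + 12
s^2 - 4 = (s - 2)*(s + 2)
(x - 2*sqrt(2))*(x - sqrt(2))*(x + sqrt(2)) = x^3 - 2*sqrt(2)*x^2 - 2*x + 4*sqrt(2)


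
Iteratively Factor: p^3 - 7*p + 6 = (p + 3)*(p^2 - 3*p + 2) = (p - 1)*(p + 3)*(p - 2)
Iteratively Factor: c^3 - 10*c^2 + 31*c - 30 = (c - 5)*(c^2 - 5*c + 6) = (c - 5)*(c - 2)*(c - 3)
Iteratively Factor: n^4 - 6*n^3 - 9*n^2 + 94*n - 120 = (n - 3)*(n^3 - 3*n^2 - 18*n + 40) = (n - 5)*(n - 3)*(n^2 + 2*n - 8) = (n - 5)*(n - 3)*(n + 4)*(n - 2)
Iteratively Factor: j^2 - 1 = (j - 1)*(j + 1)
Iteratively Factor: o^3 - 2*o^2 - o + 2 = (o - 2)*(o^2 - 1) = (o - 2)*(o - 1)*(o + 1)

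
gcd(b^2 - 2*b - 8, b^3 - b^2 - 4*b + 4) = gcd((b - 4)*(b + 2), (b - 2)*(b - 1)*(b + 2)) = b + 2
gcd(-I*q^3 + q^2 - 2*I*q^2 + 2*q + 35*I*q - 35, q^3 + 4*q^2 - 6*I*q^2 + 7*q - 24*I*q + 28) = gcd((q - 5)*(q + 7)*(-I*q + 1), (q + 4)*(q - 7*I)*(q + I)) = q + I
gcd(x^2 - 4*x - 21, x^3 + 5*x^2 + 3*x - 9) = x + 3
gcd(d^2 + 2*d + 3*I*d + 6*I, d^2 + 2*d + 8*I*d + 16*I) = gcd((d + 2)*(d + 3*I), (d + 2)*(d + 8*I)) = d + 2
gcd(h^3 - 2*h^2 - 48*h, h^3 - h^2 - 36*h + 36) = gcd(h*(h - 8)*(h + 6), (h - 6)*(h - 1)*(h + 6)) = h + 6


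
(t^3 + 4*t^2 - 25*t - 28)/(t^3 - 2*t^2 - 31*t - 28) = (t^2 + 3*t - 28)/(t^2 - 3*t - 28)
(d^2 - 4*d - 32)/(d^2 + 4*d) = (d - 8)/d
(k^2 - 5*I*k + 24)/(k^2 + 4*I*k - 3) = (k - 8*I)/(k + I)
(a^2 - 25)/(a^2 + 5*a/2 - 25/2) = 2*(a - 5)/(2*a - 5)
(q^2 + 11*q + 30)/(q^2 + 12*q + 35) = (q + 6)/(q + 7)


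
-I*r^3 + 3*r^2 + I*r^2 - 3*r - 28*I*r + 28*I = (r - 4*I)*(r + 7*I)*(-I*r + I)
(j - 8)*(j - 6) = j^2 - 14*j + 48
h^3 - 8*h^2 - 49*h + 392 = (h - 8)*(h - 7)*(h + 7)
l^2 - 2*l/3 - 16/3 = (l - 8/3)*(l + 2)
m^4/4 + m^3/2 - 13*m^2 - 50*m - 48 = (m/2 + 1)^2*(m - 8)*(m + 6)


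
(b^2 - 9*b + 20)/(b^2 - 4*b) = (b - 5)/b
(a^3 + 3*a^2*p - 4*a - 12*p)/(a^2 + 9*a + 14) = (a^2 + 3*a*p - 2*a - 6*p)/(a + 7)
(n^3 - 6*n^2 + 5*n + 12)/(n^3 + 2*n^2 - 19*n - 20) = (n - 3)/(n + 5)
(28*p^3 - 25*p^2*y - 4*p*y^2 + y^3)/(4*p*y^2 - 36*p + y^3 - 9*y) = (7*p^2 - 8*p*y + y^2)/(y^2 - 9)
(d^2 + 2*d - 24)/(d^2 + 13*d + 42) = (d - 4)/(d + 7)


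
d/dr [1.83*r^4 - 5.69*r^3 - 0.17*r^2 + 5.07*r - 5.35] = 7.32*r^3 - 17.07*r^2 - 0.34*r + 5.07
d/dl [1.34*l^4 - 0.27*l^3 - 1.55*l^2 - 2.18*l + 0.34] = 5.36*l^3 - 0.81*l^2 - 3.1*l - 2.18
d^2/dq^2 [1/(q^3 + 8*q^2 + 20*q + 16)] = 4*(3*q^2 + 20*q + 34)/(q^7 + 20*q^6 + 168*q^5 + 768*q^4 + 2064*q^3 + 3264*q^2 + 2816*q + 1024)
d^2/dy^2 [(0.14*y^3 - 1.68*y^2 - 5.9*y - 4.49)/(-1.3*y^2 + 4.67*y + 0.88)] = (-2.22044604925031e-16*y^5 - 7.105427357601e-15*y^4 + 33.913748*y^3 + 53.608056*y^2 - 123.705636*y + 160.225746)/(2.197*y^6 - 23.6769*y^5 + 80.59311*y^4 - 69.792683*y^3 - 54.555336*y^2 - 10.849344*y - 0.681472)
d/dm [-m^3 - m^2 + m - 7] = -3*m^2 - 2*m + 1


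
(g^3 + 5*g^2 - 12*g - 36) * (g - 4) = g^4 + g^3 - 32*g^2 + 12*g + 144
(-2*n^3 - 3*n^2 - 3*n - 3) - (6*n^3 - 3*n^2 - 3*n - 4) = 1 - 8*n^3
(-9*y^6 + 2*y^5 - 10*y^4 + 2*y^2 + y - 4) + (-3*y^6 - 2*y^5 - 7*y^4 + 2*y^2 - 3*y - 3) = -12*y^6 - 17*y^4 + 4*y^2 - 2*y - 7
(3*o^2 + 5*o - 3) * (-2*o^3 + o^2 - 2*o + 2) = -6*o^5 - 7*o^4 + 5*o^3 - 7*o^2 + 16*o - 6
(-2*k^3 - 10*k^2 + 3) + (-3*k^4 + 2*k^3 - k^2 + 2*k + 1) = -3*k^4 - 11*k^2 + 2*k + 4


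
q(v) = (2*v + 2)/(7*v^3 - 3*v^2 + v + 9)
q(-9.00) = 0.00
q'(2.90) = -0.04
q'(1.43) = -0.20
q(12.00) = 0.00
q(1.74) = 0.14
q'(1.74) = -0.15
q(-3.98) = 0.01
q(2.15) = 0.09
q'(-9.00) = 0.00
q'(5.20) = -0.01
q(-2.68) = 0.02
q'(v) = (2*v + 2)*(-21*v^2 + 6*v - 1)/(7*v^3 - 3*v^2 + v + 9)^2 + 2/(7*v^3 - 3*v^2 + v + 9) = 2*(7*v^3 - 3*v^2 + v - (v + 1)*(21*v^2 - 6*v + 1) + 9)/(7*v^3 - 3*v^2 + v + 9)^2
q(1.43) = 0.20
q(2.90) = 0.05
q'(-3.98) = 0.00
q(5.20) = 0.01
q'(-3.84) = 0.01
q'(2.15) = -0.09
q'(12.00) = 0.00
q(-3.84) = 0.01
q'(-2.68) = 0.01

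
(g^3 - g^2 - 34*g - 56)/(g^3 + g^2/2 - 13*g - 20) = 2*(g^2 - 3*g - 28)/(2*g^2 - 3*g - 20)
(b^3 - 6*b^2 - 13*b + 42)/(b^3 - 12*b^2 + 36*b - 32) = (b^2 - 4*b - 21)/(b^2 - 10*b + 16)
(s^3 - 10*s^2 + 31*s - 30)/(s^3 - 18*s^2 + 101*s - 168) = (s^2 - 7*s + 10)/(s^2 - 15*s + 56)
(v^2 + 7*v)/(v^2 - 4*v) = (v + 7)/(v - 4)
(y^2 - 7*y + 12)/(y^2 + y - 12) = (y - 4)/(y + 4)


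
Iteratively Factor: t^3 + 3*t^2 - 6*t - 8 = (t + 1)*(t^2 + 2*t - 8) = (t + 1)*(t + 4)*(t - 2)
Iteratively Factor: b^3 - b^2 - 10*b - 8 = (b + 1)*(b^2 - 2*b - 8) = (b + 1)*(b + 2)*(b - 4)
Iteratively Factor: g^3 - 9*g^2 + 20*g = (g)*(g^2 - 9*g + 20) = g*(g - 4)*(g - 5)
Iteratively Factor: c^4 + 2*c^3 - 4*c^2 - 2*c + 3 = (c + 3)*(c^3 - c^2 - c + 1) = (c + 1)*(c + 3)*(c^2 - 2*c + 1) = (c - 1)*(c + 1)*(c + 3)*(c - 1)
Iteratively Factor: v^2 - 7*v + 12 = (v - 3)*(v - 4)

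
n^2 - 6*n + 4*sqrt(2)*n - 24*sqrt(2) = (n - 6)*(n + 4*sqrt(2))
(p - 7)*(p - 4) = p^2 - 11*p + 28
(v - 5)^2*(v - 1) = v^3 - 11*v^2 + 35*v - 25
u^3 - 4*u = u*(u - 2)*(u + 2)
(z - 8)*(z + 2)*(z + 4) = z^3 - 2*z^2 - 40*z - 64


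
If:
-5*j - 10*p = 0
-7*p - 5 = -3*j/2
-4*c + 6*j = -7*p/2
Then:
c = 17/16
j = 1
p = -1/2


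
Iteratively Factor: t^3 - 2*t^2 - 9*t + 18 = (t - 3)*(t^2 + t - 6) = (t - 3)*(t - 2)*(t + 3)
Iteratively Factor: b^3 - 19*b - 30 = (b + 3)*(b^2 - 3*b - 10) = (b - 5)*(b + 3)*(b + 2)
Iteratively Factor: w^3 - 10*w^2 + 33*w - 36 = (w - 3)*(w^2 - 7*w + 12) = (w - 4)*(w - 3)*(w - 3)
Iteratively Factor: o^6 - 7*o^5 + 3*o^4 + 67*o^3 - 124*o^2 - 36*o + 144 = (o + 1)*(o^5 - 8*o^4 + 11*o^3 + 56*o^2 - 180*o + 144) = (o - 2)*(o + 1)*(o^4 - 6*o^3 - o^2 + 54*o - 72) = (o - 4)*(o - 2)*(o + 1)*(o^3 - 2*o^2 - 9*o + 18) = (o - 4)*(o - 2)^2*(o + 1)*(o^2 - 9) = (o - 4)*(o - 2)^2*(o + 1)*(o + 3)*(o - 3)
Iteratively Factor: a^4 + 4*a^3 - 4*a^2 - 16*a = (a + 2)*(a^3 + 2*a^2 - 8*a) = a*(a + 2)*(a^2 + 2*a - 8) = a*(a - 2)*(a + 2)*(a + 4)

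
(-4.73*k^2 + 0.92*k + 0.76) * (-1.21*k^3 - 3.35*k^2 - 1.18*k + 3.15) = 5.7233*k^5 + 14.7323*k^4 + 1.5798*k^3 - 18.5311*k^2 + 2.0012*k + 2.394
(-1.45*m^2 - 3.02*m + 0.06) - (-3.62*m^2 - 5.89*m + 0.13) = 2.17*m^2 + 2.87*m - 0.07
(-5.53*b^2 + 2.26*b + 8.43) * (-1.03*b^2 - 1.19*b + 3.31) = 5.6959*b^4 + 4.2529*b^3 - 29.6766*b^2 - 2.5511*b + 27.9033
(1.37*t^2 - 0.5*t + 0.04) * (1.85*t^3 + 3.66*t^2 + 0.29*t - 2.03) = 2.5345*t^5 + 4.0892*t^4 - 1.3587*t^3 - 2.7797*t^2 + 1.0266*t - 0.0812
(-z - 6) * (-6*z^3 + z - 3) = 6*z^4 + 36*z^3 - z^2 - 3*z + 18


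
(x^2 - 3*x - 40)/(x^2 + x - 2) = (x^2 - 3*x - 40)/(x^2 + x - 2)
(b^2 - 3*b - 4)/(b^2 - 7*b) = (b^2 - 3*b - 4)/(b*(b - 7))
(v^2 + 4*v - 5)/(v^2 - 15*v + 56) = (v^2 + 4*v - 5)/(v^2 - 15*v + 56)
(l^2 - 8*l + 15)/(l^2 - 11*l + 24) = (l - 5)/(l - 8)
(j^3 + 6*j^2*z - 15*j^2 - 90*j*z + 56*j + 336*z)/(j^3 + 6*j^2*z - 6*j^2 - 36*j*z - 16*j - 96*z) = (j - 7)/(j + 2)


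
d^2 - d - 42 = (d - 7)*(d + 6)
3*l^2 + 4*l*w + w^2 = (l + w)*(3*l + w)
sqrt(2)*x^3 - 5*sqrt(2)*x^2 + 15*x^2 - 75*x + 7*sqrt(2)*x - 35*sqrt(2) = (x - 5)*(x + 7*sqrt(2))*(sqrt(2)*x + 1)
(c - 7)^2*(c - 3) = c^3 - 17*c^2 + 91*c - 147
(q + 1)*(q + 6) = q^2 + 7*q + 6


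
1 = 1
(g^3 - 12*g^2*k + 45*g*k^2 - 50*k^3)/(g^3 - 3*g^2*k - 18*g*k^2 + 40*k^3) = (g - 5*k)/(g + 4*k)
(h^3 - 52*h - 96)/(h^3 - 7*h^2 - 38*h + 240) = (h + 2)/(h - 5)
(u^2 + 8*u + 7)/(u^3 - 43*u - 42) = (u + 7)/(u^2 - u - 42)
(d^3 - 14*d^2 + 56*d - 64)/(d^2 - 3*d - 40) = (d^2 - 6*d + 8)/(d + 5)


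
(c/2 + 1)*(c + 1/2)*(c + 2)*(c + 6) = c^4/2 + 21*c^3/4 + 33*c^2/2 + 19*c + 6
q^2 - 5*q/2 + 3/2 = (q - 3/2)*(q - 1)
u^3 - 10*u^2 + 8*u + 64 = (u - 8)*(u - 4)*(u + 2)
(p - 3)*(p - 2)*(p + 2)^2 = p^4 - p^3 - 10*p^2 + 4*p + 24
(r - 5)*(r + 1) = r^2 - 4*r - 5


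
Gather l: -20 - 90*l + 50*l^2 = 50*l^2 - 90*l - 20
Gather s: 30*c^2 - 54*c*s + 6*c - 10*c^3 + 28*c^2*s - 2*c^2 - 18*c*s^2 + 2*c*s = -10*c^3 + 28*c^2 - 18*c*s^2 + 6*c + s*(28*c^2 - 52*c)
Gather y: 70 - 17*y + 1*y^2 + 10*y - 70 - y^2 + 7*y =0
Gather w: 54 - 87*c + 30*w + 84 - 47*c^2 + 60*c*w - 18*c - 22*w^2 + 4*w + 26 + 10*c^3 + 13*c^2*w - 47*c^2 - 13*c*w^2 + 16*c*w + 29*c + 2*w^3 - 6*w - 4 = 10*c^3 - 94*c^2 - 76*c + 2*w^3 + w^2*(-13*c - 22) + w*(13*c^2 + 76*c + 28) + 160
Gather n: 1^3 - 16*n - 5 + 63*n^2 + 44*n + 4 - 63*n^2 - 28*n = 0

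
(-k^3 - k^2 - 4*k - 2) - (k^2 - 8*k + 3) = -k^3 - 2*k^2 + 4*k - 5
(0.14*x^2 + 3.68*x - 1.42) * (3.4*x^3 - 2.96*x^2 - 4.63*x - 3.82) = 0.476*x^5 + 12.0976*x^4 - 16.369*x^3 - 13.37*x^2 - 7.483*x + 5.4244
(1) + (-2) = -1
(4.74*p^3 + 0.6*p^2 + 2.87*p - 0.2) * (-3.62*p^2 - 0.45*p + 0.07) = -17.1588*p^5 - 4.305*p^4 - 10.3276*p^3 - 0.5255*p^2 + 0.2909*p - 0.014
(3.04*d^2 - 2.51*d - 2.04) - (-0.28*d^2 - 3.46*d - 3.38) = 3.32*d^2 + 0.95*d + 1.34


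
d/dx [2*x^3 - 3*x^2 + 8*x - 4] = 6*x^2 - 6*x + 8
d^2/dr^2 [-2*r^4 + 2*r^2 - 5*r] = 4 - 24*r^2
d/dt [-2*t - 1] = -2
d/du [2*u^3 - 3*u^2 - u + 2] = 6*u^2 - 6*u - 1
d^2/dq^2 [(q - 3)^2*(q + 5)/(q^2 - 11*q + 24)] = 130/(q^3 - 24*q^2 + 192*q - 512)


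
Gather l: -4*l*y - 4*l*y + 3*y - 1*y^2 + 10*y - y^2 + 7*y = -8*l*y - 2*y^2 + 20*y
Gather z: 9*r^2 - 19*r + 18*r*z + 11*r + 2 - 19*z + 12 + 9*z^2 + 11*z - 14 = 9*r^2 - 8*r + 9*z^2 + z*(18*r - 8)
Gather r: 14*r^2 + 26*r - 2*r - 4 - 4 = 14*r^2 + 24*r - 8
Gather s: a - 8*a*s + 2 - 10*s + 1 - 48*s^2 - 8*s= a - 48*s^2 + s*(-8*a - 18) + 3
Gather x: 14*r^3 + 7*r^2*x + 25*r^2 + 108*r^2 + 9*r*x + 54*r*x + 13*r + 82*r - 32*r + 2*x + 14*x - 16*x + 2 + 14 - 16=14*r^3 + 133*r^2 + 63*r + x*(7*r^2 + 63*r)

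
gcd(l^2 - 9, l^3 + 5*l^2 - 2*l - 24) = l + 3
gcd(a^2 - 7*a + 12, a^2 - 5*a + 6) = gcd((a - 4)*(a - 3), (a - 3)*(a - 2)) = a - 3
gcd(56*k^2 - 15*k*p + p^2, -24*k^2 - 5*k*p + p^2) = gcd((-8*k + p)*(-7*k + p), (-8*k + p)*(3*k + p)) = -8*k + p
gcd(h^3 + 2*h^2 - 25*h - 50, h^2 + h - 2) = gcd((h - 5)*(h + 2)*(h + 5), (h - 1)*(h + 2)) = h + 2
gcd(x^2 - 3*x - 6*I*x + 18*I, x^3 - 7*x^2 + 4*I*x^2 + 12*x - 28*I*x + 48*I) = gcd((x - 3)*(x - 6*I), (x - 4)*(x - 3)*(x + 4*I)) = x - 3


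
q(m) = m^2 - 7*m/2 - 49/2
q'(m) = 2*m - 7/2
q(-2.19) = -12.04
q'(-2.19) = -7.88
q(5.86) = -10.67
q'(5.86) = 8.22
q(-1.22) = -18.74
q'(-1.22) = -5.94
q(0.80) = -26.66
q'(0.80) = -1.90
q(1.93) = -27.53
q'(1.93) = 0.36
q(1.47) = -27.48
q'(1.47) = -0.56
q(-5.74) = 28.54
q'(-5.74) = -14.98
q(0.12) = -24.91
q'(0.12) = -3.26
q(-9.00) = 88.00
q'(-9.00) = -21.50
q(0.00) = -24.50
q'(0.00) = -3.50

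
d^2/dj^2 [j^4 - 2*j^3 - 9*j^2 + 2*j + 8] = 12*j^2 - 12*j - 18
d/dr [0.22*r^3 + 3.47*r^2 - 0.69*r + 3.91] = 0.66*r^2 + 6.94*r - 0.69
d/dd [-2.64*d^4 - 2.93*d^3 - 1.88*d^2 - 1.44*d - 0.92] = -10.56*d^3 - 8.79*d^2 - 3.76*d - 1.44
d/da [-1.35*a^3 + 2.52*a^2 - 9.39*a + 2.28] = -4.05*a^2 + 5.04*a - 9.39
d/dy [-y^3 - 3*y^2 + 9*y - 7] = -3*y^2 - 6*y + 9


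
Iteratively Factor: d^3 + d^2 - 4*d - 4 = (d - 2)*(d^2 + 3*d + 2) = (d - 2)*(d + 1)*(d + 2)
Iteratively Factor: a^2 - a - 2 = (a - 2)*(a + 1)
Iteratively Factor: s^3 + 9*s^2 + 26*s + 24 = (s + 3)*(s^2 + 6*s + 8) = (s + 3)*(s + 4)*(s + 2)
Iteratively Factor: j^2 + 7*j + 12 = (j + 4)*(j + 3)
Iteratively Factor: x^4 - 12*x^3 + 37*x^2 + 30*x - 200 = (x - 5)*(x^3 - 7*x^2 + 2*x + 40) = (x - 5)*(x - 4)*(x^2 - 3*x - 10) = (x - 5)*(x - 4)*(x + 2)*(x - 5)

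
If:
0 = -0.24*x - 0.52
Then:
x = -2.17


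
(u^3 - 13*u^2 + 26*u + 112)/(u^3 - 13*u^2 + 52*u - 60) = (u^3 - 13*u^2 + 26*u + 112)/(u^3 - 13*u^2 + 52*u - 60)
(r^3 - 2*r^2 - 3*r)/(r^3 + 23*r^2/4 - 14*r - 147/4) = 4*r*(r + 1)/(4*r^2 + 35*r + 49)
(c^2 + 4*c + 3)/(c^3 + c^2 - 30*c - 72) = (c + 1)/(c^2 - 2*c - 24)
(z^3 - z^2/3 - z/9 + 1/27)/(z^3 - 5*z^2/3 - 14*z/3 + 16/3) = (27*z^3 - 9*z^2 - 3*z + 1)/(9*(3*z^3 - 5*z^2 - 14*z + 16))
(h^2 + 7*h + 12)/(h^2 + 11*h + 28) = (h + 3)/(h + 7)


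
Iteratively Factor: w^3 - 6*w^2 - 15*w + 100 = (w - 5)*(w^2 - w - 20) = (w - 5)*(w + 4)*(w - 5)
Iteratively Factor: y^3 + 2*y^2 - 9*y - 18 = (y - 3)*(y^2 + 5*y + 6) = (y - 3)*(y + 2)*(y + 3)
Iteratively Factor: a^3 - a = (a)*(a^2 - 1) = a*(a - 1)*(a + 1)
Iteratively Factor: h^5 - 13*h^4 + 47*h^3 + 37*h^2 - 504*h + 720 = (h - 3)*(h^4 - 10*h^3 + 17*h^2 + 88*h - 240) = (h - 4)*(h - 3)*(h^3 - 6*h^2 - 7*h + 60) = (h - 4)^2*(h - 3)*(h^2 - 2*h - 15) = (h - 4)^2*(h - 3)*(h + 3)*(h - 5)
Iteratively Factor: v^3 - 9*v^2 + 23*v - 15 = (v - 5)*(v^2 - 4*v + 3) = (v - 5)*(v - 3)*(v - 1)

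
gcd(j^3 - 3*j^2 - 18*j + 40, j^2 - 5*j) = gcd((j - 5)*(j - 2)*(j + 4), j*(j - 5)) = j - 5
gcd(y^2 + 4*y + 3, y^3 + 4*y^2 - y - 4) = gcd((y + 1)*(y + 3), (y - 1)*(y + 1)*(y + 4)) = y + 1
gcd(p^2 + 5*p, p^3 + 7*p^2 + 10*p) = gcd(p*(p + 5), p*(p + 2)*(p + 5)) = p^2 + 5*p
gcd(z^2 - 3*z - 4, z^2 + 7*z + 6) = z + 1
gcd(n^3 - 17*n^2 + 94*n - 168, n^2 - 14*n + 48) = n - 6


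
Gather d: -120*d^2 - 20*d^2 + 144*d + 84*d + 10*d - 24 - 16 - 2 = -140*d^2 + 238*d - 42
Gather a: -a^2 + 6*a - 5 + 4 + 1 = -a^2 + 6*a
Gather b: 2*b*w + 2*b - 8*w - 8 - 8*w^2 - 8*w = b*(2*w + 2) - 8*w^2 - 16*w - 8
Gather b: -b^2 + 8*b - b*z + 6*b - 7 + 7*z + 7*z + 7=-b^2 + b*(14 - z) + 14*z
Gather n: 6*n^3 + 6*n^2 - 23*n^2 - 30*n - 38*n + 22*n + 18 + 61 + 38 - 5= 6*n^3 - 17*n^2 - 46*n + 112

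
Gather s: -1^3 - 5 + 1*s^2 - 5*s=s^2 - 5*s - 6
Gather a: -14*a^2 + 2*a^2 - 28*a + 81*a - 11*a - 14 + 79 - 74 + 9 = -12*a^2 + 42*a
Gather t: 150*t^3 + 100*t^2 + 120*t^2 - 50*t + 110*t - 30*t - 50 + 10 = 150*t^3 + 220*t^2 + 30*t - 40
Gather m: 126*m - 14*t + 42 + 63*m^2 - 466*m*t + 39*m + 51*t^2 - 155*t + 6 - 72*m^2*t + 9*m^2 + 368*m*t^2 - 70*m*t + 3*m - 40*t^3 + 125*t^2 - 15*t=m^2*(72 - 72*t) + m*(368*t^2 - 536*t + 168) - 40*t^3 + 176*t^2 - 184*t + 48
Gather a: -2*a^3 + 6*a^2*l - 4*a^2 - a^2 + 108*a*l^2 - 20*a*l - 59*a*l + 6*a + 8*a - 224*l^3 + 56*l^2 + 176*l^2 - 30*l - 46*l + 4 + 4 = -2*a^3 + a^2*(6*l - 5) + a*(108*l^2 - 79*l + 14) - 224*l^3 + 232*l^2 - 76*l + 8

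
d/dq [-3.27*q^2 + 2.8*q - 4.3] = 2.8 - 6.54*q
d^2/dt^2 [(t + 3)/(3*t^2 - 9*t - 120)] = 2*(-3*t*(-t^2 + 3*t + 40) - (t + 3)*(2*t - 3)^2)/(3*(-t^2 + 3*t + 40)^3)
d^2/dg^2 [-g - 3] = 0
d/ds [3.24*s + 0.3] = 3.24000000000000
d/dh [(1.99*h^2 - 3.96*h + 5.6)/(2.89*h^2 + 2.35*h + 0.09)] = (16.1209*h^2 - 32.0098*h - 13.5164)/(8.3521*h^4 + 13.583*h^3 + 6.0427*h^2 + 0.423*h + 0.0081)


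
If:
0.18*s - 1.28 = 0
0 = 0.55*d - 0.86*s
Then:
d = 11.12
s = 7.11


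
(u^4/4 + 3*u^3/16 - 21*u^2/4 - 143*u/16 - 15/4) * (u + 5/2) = u^5/4 + 13*u^4/16 - 153*u^3/32 - 353*u^2/16 - 835*u/32 - 75/8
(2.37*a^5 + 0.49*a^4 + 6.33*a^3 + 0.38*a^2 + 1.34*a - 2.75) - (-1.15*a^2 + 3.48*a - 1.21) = 2.37*a^5 + 0.49*a^4 + 6.33*a^3 + 1.53*a^2 - 2.14*a - 1.54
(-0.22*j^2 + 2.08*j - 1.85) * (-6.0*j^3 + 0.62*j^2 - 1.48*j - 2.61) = 1.32*j^5 - 12.6164*j^4 + 12.7152*j^3 - 3.6512*j^2 - 2.6908*j + 4.8285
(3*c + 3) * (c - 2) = 3*c^2 - 3*c - 6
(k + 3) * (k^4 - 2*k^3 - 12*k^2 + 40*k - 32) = k^5 + k^4 - 18*k^3 + 4*k^2 + 88*k - 96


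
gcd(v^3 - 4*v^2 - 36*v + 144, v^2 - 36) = v^2 - 36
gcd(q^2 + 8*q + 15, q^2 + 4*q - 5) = q + 5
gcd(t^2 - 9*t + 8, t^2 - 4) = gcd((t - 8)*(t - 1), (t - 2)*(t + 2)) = 1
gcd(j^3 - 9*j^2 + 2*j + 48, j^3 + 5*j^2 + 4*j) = 1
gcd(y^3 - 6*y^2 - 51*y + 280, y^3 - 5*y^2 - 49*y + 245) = y^2 + 2*y - 35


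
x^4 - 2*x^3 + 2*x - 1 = (x - 1)^3*(x + 1)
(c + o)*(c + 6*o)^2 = c^3 + 13*c^2*o + 48*c*o^2 + 36*o^3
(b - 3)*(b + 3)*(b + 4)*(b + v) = b^4 + b^3*v + 4*b^3 + 4*b^2*v - 9*b^2 - 9*b*v - 36*b - 36*v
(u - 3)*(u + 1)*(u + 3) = u^3 + u^2 - 9*u - 9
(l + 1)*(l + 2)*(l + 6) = l^3 + 9*l^2 + 20*l + 12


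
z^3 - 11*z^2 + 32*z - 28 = (z - 7)*(z - 2)^2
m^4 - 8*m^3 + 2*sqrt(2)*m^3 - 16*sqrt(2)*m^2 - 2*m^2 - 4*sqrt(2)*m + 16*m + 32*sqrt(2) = (m - 8)*(m - sqrt(2))*(m + sqrt(2))*(m + 2*sqrt(2))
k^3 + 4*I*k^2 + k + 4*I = (k - I)*(k + I)*(k + 4*I)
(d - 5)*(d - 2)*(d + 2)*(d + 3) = d^4 - 2*d^3 - 19*d^2 + 8*d + 60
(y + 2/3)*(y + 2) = y^2 + 8*y/3 + 4/3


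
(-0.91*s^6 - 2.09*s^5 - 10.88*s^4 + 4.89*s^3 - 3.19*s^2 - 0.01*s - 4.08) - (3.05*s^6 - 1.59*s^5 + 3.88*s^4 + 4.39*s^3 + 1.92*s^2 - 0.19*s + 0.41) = -3.96*s^6 - 0.5*s^5 - 14.76*s^4 + 0.5*s^3 - 5.11*s^2 + 0.18*s - 4.49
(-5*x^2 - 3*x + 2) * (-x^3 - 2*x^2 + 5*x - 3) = 5*x^5 + 13*x^4 - 21*x^3 - 4*x^2 + 19*x - 6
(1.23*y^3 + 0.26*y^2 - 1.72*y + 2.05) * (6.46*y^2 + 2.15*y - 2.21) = 7.9458*y^5 + 4.3241*y^4 - 13.2705*y^3 + 8.9704*y^2 + 8.2087*y - 4.5305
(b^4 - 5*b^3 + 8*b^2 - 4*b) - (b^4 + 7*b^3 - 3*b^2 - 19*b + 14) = -12*b^3 + 11*b^2 + 15*b - 14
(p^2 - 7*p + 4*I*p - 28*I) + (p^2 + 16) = 2*p^2 - 7*p + 4*I*p + 16 - 28*I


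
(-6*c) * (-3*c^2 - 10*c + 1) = 18*c^3 + 60*c^2 - 6*c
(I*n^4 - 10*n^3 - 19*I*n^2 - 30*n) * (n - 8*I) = I*n^5 - 2*n^4 + 61*I*n^3 - 182*n^2 + 240*I*n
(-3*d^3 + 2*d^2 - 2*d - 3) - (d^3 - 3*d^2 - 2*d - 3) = -4*d^3 + 5*d^2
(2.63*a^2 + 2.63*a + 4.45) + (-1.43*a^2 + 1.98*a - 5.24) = 1.2*a^2 + 4.61*a - 0.79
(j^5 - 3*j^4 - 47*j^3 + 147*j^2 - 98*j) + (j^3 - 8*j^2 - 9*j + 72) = j^5 - 3*j^4 - 46*j^3 + 139*j^2 - 107*j + 72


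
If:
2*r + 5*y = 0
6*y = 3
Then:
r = -5/4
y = 1/2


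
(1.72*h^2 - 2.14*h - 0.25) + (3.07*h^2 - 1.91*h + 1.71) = 4.79*h^2 - 4.05*h + 1.46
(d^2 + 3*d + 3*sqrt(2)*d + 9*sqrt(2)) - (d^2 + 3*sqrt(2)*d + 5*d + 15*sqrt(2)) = -2*d - 6*sqrt(2)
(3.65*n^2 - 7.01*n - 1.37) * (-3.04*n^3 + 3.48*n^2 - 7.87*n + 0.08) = -11.096*n^5 + 34.0124*n^4 - 48.9555*n^3 + 50.6931*n^2 + 10.2211*n - 0.1096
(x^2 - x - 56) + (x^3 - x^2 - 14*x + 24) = x^3 - 15*x - 32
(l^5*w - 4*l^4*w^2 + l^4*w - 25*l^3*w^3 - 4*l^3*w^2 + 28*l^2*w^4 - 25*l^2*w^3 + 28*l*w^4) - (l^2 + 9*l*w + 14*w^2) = l^5*w - 4*l^4*w^2 + l^4*w - 25*l^3*w^3 - 4*l^3*w^2 + 28*l^2*w^4 - 25*l^2*w^3 - l^2 + 28*l*w^4 - 9*l*w - 14*w^2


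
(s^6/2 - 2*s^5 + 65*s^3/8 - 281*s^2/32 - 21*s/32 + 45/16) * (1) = s^6/2 - 2*s^5 + 65*s^3/8 - 281*s^2/32 - 21*s/32 + 45/16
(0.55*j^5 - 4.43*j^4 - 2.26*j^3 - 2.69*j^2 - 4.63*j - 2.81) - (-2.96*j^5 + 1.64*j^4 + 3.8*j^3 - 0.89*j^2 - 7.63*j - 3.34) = 3.51*j^5 - 6.07*j^4 - 6.06*j^3 - 1.8*j^2 + 3.0*j + 0.53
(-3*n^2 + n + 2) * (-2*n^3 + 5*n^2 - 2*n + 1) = 6*n^5 - 17*n^4 + 7*n^3 + 5*n^2 - 3*n + 2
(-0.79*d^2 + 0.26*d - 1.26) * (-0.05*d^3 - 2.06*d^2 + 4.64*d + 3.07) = 0.0395*d^5 + 1.6144*d^4 - 4.1382*d^3 + 1.3767*d^2 - 5.0482*d - 3.8682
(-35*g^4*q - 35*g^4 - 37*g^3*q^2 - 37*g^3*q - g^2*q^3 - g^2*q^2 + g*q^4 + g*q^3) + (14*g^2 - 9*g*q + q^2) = -35*g^4*q - 35*g^4 - 37*g^3*q^2 - 37*g^3*q - g^2*q^3 - g^2*q^2 + 14*g^2 + g*q^4 + g*q^3 - 9*g*q + q^2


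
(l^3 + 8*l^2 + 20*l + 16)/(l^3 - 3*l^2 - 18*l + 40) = (l^2 + 4*l + 4)/(l^2 - 7*l + 10)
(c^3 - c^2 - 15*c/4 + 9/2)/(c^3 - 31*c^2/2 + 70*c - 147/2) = (c^2 + c/2 - 3)/(c^2 - 14*c + 49)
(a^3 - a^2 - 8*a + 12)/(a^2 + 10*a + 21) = (a^2 - 4*a + 4)/(a + 7)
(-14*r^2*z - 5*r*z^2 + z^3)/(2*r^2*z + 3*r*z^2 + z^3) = (-7*r + z)/(r + z)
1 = 1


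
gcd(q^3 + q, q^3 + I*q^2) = q^2 + I*q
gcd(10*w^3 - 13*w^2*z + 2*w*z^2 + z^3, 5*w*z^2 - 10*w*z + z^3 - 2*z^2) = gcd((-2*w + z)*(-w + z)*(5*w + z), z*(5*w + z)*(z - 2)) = 5*w + z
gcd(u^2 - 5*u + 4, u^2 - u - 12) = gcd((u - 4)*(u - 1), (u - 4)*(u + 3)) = u - 4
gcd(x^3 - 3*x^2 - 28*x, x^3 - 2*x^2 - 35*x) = x^2 - 7*x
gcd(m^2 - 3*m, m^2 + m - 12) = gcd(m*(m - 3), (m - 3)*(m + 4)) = m - 3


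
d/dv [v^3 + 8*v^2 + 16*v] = 3*v^2 + 16*v + 16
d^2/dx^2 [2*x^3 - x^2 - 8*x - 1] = 12*x - 2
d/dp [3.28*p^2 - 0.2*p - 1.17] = 6.56*p - 0.2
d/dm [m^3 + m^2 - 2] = m*(3*m + 2)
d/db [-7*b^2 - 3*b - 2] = -14*b - 3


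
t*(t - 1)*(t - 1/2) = t^3 - 3*t^2/2 + t/2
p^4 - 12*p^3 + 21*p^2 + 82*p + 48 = (p - 8)*(p - 6)*(p + 1)^2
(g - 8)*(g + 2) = g^2 - 6*g - 16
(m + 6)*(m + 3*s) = m^2 + 3*m*s + 6*m + 18*s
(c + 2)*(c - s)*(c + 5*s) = c^3 + 4*c^2*s + 2*c^2 - 5*c*s^2 + 8*c*s - 10*s^2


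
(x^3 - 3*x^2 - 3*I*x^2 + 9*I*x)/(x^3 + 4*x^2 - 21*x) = (x - 3*I)/(x + 7)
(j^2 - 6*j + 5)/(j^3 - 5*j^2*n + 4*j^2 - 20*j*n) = (j^2 - 6*j + 5)/(j*(j^2 - 5*j*n + 4*j - 20*n))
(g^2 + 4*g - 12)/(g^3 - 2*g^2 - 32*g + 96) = (g - 2)/(g^2 - 8*g + 16)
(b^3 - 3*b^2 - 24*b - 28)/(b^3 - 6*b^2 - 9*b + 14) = (b + 2)/(b - 1)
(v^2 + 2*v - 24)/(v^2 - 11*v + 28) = (v + 6)/(v - 7)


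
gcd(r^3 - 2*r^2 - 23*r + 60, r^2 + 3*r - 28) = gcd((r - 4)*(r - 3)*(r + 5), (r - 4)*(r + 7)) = r - 4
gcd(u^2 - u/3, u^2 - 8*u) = u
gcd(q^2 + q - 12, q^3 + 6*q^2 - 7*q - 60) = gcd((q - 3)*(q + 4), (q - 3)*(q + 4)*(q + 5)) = q^2 + q - 12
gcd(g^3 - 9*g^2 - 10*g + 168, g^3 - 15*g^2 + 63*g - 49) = g - 7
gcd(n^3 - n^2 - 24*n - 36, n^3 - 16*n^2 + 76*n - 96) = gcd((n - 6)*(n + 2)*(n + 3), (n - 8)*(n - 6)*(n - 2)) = n - 6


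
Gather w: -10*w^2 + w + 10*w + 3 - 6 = -10*w^2 + 11*w - 3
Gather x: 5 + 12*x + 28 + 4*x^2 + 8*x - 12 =4*x^2 + 20*x + 21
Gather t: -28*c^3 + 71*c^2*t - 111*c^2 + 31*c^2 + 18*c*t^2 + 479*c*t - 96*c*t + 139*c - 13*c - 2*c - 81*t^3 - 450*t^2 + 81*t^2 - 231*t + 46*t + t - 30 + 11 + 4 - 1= -28*c^3 - 80*c^2 + 124*c - 81*t^3 + t^2*(18*c - 369) + t*(71*c^2 + 383*c - 184) - 16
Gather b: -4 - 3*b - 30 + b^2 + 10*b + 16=b^2 + 7*b - 18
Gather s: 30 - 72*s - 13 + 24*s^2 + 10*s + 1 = 24*s^2 - 62*s + 18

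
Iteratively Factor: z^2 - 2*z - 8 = (z - 4)*(z + 2)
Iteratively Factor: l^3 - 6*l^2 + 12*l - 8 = (l - 2)*(l^2 - 4*l + 4) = (l - 2)^2*(l - 2)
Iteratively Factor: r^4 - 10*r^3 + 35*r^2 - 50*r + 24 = (r - 4)*(r^3 - 6*r^2 + 11*r - 6) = (r - 4)*(r - 1)*(r^2 - 5*r + 6) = (r - 4)*(r - 2)*(r - 1)*(r - 3)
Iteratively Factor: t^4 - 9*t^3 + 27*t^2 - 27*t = (t - 3)*(t^3 - 6*t^2 + 9*t) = (t - 3)^2*(t^2 - 3*t) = t*(t - 3)^2*(t - 3)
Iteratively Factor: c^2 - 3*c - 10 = (c + 2)*(c - 5)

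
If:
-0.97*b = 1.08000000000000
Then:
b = -1.11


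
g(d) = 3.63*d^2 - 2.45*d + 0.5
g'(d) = 7.26*d - 2.45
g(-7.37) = 215.73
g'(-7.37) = -55.96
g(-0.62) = 3.41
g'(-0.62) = -6.95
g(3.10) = 27.79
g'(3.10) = 20.06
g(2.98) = 25.43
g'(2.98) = 19.18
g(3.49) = 36.16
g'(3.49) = 22.89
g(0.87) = 1.12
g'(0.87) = 3.87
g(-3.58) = 55.79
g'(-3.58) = -28.44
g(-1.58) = 13.43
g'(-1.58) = -13.92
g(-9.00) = 316.58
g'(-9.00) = -67.79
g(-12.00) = 552.62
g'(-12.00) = -89.57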